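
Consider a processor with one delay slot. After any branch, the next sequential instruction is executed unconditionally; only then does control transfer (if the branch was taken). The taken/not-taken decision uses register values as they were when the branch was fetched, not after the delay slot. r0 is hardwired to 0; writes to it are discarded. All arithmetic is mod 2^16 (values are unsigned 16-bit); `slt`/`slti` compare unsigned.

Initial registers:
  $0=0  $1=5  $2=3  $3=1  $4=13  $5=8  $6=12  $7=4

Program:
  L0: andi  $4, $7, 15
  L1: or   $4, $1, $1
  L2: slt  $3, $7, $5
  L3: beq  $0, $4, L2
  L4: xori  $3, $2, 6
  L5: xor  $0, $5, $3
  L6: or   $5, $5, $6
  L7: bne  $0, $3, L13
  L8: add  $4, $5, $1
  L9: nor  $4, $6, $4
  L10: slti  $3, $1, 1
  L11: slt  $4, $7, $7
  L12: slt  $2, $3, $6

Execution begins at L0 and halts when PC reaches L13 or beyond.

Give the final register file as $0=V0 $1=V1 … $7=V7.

$0=0 $1=5 $2=3 $3=5 $4=17 $5=12 $6=12 $7=4

[0] andi  $4, $7, 15  →  {$0:0, $1:5, $2:3, $3:1, $4:4, $5:8, $6:12, $7:4}
[1] or   $4, $1, $1  →  {$0:0, $1:5, $2:3, $3:1, $4:5, $5:8, $6:12, $7:4}
[2] slt  $3, $7, $5  →  {$0:0, $1:5, $2:3, $3:1, $4:5, $5:8, $6:12, $7:4}
[3] beq  $0, $4, L2  →  {$0:0, $1:5, $2:3, $3:1, $4:5, $5:8, $6:12, $7:4}  ⟨branch fallthrough⟩
[4] xori  $3, $2, 6  →  {$0:0, $1:5, $2:3, $3:5, $4:5, $5:8, $6:12, $7:4}
[5] xor  $0, $5, $3  →  {$0:0, $1:5, $2:3, $3:5, $4:5, $5:8, $6:12, $7:4}
[6] or   $5, $5, $6  →  {$0:0, $1:5, $2:3, $3:5, $4:5, $5:12, $6:12, $7:4}
[7] bne  $0, $3, L13  →  {$0:0, $1:5, $2:3, $3:5, $4:5, $5:12, $6:12, $7:4}  ⟨branch taken⟩
[8] add  $4, $5, $1  →  {$0:0, $1:5, $2:3, $3:5, $4:17, $5:12, $6:12, $7:4}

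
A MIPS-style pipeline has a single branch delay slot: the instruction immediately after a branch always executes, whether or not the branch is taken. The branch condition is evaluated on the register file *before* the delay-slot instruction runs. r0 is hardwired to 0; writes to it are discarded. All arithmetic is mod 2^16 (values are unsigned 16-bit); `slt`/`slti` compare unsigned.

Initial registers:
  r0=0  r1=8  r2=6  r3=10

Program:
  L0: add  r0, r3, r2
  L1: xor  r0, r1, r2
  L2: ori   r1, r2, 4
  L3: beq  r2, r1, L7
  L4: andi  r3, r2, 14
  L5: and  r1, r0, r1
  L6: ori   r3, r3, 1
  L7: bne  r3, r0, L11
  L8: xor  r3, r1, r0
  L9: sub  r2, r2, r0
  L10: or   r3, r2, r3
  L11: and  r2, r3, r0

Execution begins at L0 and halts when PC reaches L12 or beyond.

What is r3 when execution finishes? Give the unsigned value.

PC=0  add  r0, r3, r2        | r0=0 r1=8 r2=6 r3=10
PC=1  xor  r0, r1, r2        | r0=0 r1=8 r2=6 r3=10
PC=2  ori   r1, r2, 4        | r0=0 r1=6 r2=6 r3=10
PC=3  beq  r2, r1, L7        | r0=0 r1=6 r2=6 r3=10  [TAKEN]
PC=4  andi  r3, r2, 14       | r0=0 r1=6 r2=6 r3=6
PC=7  bne  r3, r0, L11       | r0=0 r1=6 r2=6 r3=6  [TAKEN]
PC=8  xor  r3, r1, r0        | r0=0 r1=6 r2=6 r3=6
PC=11 and  r2, r3, r0        | r0=0 r1=6 r2=0 r3=6

6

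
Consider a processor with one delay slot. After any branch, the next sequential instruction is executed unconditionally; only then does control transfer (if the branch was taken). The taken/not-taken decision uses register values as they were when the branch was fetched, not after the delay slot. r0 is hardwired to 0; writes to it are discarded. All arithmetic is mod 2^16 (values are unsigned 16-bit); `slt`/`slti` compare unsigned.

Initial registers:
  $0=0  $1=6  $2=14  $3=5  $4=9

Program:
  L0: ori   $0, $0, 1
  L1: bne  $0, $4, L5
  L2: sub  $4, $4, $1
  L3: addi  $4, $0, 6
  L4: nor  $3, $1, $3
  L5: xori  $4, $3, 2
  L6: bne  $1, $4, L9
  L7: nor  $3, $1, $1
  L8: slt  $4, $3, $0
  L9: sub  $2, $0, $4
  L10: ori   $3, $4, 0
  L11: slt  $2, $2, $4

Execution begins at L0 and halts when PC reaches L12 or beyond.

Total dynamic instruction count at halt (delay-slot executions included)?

9

PC=0  ori   $0, $0, 1        | $0=0 $1=6 $2=14 $3=5 $4=9
PC=1  bne  $0, $4, L5        | $0=0 $1=6 $2=14 $3=5 $4=9  [TAKEN]
PC=2  sub  $4, $4, $1        | $0=0 $1=6 $2=14 $3=5 $4=3
PC=5  xori  $4, $3, 2        | $0=0 $1=6 $2=14 $3=5 $4=7
PC=6  bne  $1, $4, L9        | $0=0 $1=6 $2=14 $3=5 $4=7  [TAKEN]
PC=7  nor  $3, $1, $1        | $0=0 $1=6 $2=14 $3=65529 $4=7
PC=9  sub  $2, $0, $4        | $0=0 $1=6 $2=65529 $3=65529 $4=7
PC=10 ori   $3, $4, 0        | $0=0 $1=6 $2=65529 $3=7 $4=7
PC=11 slt  $2, $2, $4        | $0=0 $1=6 $2=0 $3=7 $4=7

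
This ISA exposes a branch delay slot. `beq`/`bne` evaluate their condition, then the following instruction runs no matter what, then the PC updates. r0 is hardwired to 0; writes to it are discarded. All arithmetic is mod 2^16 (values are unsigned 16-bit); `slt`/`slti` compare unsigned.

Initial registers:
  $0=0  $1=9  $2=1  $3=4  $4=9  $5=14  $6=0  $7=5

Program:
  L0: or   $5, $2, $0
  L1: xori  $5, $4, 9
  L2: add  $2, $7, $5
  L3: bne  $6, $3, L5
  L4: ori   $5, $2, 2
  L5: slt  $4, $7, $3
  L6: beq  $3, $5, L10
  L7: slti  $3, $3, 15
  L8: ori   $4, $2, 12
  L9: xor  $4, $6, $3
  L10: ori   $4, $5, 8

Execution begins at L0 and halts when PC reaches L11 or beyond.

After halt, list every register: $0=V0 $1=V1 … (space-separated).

$0=0 $1=9 $2=5 $3=1 $4=15 $5=7 $6=0 $7=5

[0] or   $5, $2, $0  →  {$0:0, $1:9, $2:1, $3:4, $4:9, $5:1, $6:0, $7:5}
[1] xori  $5, $4, 9  →  {$0:0, $1:9, $2:1, $3:4, $4:9, $5:0, $6:0, $7:5}
[2] add  $2, $7, $5  →  {$0:0, $1:9, $2:5, $3:4, $4:9, $5:0, $6:0, $7:5}
[3] bne  $6, $3, L5  →  {$0:0, $1:9, $2:5, $3:4, $4:9, $5:0, $6:0, $7:5}  ⟨branch taken⟩
[4] ori   $5, $2, 2  →  {$0:0, $1:9, $2:5, $3:4, $4:9, $5:7, $6:0, $7:5}
[5] slt  $4, $7, $3  →  {$0:0, $1:9, $2:5, $3:4, $4:0, $5:7, $6:0, $7:5}
[6] beq  $3, $5, L10  →  {$0:0, $1:9, $2:5, $3:4, $4:0, $5:7, $6:0, $7:5}  ⟨branch fallthrough⟩
[7] slti  $3, $3, 15  →  {$0:0, $1:9, $2:5, $3:1, $4:0, $5:7, $6:0, $7:5}
[8] ori   $4, $2, 12  →  {$0:0, $1:9, $2:5, $3:1, $4:13, $5:7, $6:0, $7:5}
[9] xor  $4, $6, $3  →  {$0:0, $1:9, $2:5, $3:1, $4:1, $5:7, $6:0, $7:5}
[10] ori   $4, $5, 8  →  {$0:0, $1:9, $2:5, $3:1, $4:15, $5:7, $6:0, $7:5}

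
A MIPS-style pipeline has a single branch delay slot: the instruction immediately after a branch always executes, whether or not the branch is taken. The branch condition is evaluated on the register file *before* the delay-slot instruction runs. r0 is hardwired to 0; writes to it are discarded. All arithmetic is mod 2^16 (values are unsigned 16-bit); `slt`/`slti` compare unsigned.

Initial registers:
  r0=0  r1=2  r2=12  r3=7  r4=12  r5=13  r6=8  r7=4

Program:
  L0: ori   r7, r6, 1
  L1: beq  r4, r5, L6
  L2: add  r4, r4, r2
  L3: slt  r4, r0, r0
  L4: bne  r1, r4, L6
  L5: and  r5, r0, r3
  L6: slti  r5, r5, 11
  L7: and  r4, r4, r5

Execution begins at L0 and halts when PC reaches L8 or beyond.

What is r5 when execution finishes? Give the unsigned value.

PC=0  ori   r7, r6, 1        | r0=0 r1=2 r2=12 r3=7 r4=12 r5=13 r6=8 r7=9
PC=1  beq  r4, r5, L6        | r0=0 r1=2 r2=12 r3=7 r4=12 r5=13 r6=8 r7=9  [not taken]
PC=2  add  r4, r4, r2        | r0=0 r1=2 r2=12 r3=7 r4=24 r5=13 r6=8 r7=9
PC=3  slt  r4, r0, r0        | r0=0 r1=2 r2=12 r3=7 r4=0 r5=13 r6=8 r7=9
PC=4  bne  r1, r4, L6        | r0=0 r1=2 r2=12 r3=7 r4=0 r5=13 r6=8 r7=9  [TAKEN]
PC=5  and  r5, r0, r3        | r0=0 r1=2 r2=12 r3=7 r4=0 r5=0 r6=8 r7=9
PC=6  slti  r5, r5, 11       | r0=0 r1=2 r2=12 r3=7 r4=0 r5=1 r6=8 r7=9
PC=7  and  r4, r4, r5        | r0=0 r1=2 r2=12 r3=7 r4=0 r5=1 r6=8 r7=9

1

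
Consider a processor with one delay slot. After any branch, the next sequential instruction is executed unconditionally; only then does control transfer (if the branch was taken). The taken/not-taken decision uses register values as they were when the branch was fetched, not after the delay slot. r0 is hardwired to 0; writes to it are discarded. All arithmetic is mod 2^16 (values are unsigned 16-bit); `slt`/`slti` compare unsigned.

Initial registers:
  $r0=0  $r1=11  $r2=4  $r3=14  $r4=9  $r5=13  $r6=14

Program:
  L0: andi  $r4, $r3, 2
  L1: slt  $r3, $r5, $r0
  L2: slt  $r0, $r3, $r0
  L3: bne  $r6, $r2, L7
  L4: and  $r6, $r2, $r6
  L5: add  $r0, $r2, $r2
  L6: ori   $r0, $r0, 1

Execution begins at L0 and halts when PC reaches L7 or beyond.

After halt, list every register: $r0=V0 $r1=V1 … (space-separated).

$r0=0 $r1=11 $r2=4 $r3=0 $r4=2 $r5=13 $r6=4

  step pc=0: andi  $r4, $r3, 2  regs=(0,11,4,14,2,13,14)
  step pc=1: slt  $r3, $r5, $r0  regs=(0,11,4,0,2,13,14)
  step pc=2: slt  $r0, $r3, $r0  regs=(0,11,4,0,2,13,14)
  step pc=3: bne  $r6, $r2, L7  cond=T  regs=(0,11,4,0,2,13,14)
  step pc=4: and  $r6, $r2, $r6  regs=(0,11,4,0,2,13,4)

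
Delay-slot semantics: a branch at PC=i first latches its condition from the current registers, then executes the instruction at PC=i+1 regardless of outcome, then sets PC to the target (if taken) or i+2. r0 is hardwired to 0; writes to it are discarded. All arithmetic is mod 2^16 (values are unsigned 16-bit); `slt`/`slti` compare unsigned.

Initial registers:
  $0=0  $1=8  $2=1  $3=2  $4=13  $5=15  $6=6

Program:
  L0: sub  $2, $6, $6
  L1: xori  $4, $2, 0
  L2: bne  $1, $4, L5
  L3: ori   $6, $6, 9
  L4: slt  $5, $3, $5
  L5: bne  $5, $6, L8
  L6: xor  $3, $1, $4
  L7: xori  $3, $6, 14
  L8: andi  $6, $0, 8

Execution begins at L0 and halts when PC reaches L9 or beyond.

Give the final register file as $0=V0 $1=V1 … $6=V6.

$0=0 $1=8 $2=0 $3=1 $4=0 $5=15 $6=0

#0 sub  $2, $6, $6 ; 0/8/0/2/13/15/6
#1 xori  $4, $2, 0 ; 0/8/0/2/0/15/6
#2 bne  $1, $4, L5 ; 0/8/0/2/0/15/6 ; →target
#3 ori   $6, $6, 9 ; 0/8/0/2/0/15/15
#5 bne  $5, $6, L8 ; 0/8/0/2/0/15/15 ; →fallthru
#6 xor  $3, $1, $4 ; 0/8/0/8/0/15/15
#7 xori  $3, $6, 14 ; 0/8/0/1/0/15/15
#8 andi  $6, $0, 8 ; 0/8/0/1/0/15/0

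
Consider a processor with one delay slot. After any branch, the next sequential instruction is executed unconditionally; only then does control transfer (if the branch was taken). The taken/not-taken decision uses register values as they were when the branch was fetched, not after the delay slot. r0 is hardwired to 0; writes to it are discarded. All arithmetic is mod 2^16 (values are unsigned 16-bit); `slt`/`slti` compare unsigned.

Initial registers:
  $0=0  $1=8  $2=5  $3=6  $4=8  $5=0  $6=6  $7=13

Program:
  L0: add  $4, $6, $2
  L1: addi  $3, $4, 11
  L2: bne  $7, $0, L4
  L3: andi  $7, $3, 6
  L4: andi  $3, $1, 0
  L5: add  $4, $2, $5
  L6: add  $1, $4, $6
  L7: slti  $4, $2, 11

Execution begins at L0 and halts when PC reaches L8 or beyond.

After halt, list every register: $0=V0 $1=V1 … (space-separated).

$0=0 $1=11 $2=5 $3=0 $4=1 $5=0 $6=6 $7=6

  step pc=0: add  $4, $6, $2  regs=(0,8,5,6,11,0,6,13)
  step pc=1: addi  $3, $4, 11  regs=(0,8,5,22,11,0,6,13)
  step pc=2: bne  $7, $0, L4  cond=T  regs=(0,8,5,22,11,0,6,13)
  step pc=3: andi  $7, $3, 6  regs=(0,8,5,22,11,0,6,6)
  step pc=4: andi  $3, $1, 0  regs=(0,8,5,0,11,0,6,6)
  step pc=5: add  $4, $2, $5  regs=(0,8,5,0,5,0,6,6)
  step pc=6: add  $1, $4, $6  regs=(0,11,5,0,5,0,6,6)
  step pc=7: slti  $4, $2, 11  regs=(0,11,5,0,1,0,6,6)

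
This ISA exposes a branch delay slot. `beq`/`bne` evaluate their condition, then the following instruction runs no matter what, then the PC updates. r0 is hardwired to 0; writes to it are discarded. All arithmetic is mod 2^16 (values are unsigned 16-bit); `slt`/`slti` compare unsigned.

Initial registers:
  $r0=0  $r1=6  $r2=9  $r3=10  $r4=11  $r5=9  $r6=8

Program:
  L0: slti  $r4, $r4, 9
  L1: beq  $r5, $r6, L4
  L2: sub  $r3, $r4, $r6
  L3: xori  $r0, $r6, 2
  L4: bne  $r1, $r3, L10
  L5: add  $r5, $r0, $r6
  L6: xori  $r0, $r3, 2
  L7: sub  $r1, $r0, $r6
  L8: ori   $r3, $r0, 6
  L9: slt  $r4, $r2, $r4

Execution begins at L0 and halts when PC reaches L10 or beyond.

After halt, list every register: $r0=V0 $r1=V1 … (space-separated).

  step pc=0: slti  $r4, $r4, 9  regs=(0,6,9,10,0,9,8)
  step pc=1: beq  $r5, $r6, L4  cond=F  regs=(0,6,9,10,0,9,8)
  step pc=2: sub  $r3, $r4, $r6  regs=(0,6,9,65528,0,9,8)
  step pc=3: xori  $r0, $r6, 2  regs=(0,6,9,65528,0,9,8)
  step pc=4: bne  $r1, $r3, L10  cond=T  regs=(0,6,9,65528,0,9,8)
  step pc=5: add  $r5, $r0, $r6  regs=(0,6,9,65528,0,8,8)

$r0=0 $r1=6 $r2=9 $r3=65528 $r4=0 $r5=8 $r6=8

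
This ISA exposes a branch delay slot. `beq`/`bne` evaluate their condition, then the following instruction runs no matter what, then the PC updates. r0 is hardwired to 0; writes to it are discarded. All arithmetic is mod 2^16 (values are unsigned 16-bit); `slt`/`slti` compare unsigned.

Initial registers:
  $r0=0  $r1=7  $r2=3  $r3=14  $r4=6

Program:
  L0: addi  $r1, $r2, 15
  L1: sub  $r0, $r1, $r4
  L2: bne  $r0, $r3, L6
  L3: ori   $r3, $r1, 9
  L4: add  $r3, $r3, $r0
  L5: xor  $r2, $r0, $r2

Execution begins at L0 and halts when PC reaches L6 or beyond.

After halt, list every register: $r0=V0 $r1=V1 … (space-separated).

$r0=0 $r1=18 $r2=3 $r3=27 $r4=6

#0 addi  $r1, $r2, 15 ; 0/18/3/14/6
#1 sub  $r0, $r1, $r4 ; 0/18/3/14/6
#2 bne  $r0, $r3, L6 ; 0/18/3/14/6 ; →target
#3 ori   $r3, $r1, 9 ; 0/18/3/27/6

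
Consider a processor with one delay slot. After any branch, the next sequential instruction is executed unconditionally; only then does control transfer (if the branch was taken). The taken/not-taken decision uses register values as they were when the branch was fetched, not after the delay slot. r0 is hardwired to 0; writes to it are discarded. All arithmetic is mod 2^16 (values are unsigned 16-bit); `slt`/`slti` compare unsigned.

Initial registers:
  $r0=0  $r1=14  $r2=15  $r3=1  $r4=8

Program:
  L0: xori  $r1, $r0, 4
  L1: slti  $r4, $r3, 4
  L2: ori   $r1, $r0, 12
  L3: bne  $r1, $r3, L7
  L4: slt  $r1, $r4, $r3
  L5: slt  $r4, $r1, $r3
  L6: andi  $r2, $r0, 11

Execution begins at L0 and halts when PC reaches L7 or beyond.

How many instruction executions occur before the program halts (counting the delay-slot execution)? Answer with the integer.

5

#0 xori  $r1, $r0, 4 ; 0/4/15/1/8
#1 slti  $r4, $r3, 4 ; 0/4/15/1/1
#2 ori   $r1, $r0, 12 ; 0/12/15/1/1
#3 bne  $r1, $r3, L7 ; 0/12/15/1/1 ; →target
#4 slt  $r1, $r4, $r3 ; 0/0/15/1/1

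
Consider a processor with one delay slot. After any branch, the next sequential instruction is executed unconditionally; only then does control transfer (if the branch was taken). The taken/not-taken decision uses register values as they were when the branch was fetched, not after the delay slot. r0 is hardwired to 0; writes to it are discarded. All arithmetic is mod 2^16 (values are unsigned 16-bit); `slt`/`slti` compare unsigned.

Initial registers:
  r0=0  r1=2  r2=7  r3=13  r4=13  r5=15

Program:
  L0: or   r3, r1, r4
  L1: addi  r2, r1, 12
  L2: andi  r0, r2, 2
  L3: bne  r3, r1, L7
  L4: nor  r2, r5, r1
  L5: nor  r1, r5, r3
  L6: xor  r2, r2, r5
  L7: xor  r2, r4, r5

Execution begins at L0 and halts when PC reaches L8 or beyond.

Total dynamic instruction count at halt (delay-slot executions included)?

[0] or   r3, r1, r4  →  {r0:0, r1:2, r2:7, r3:15, r4:13, r5:15}
[1] addi  r2, r1, 12  →  {r0:0, r1:2, r2:14, r3:15, r4:13, r5:15}
[2] andi  r0, r2, 2  →  {r0:0, r1:2, r2:14, r3:15, r4:13, r5:15}
[3] bne  r3, r1, L7  →  {r0:0, r1:2, r2:14, r3:15, r4:13, r5:15}  ⟨branch taken⟩
[4] nor  r2, r5, r1  →  {r0:0, r1:2, r2:65520, r3:15, r4:13, r5:15}
[7] xor  r2, r4, r5  →  {r0:0, r1:2, r2:2, r3:15, r4:13, r5:15}

6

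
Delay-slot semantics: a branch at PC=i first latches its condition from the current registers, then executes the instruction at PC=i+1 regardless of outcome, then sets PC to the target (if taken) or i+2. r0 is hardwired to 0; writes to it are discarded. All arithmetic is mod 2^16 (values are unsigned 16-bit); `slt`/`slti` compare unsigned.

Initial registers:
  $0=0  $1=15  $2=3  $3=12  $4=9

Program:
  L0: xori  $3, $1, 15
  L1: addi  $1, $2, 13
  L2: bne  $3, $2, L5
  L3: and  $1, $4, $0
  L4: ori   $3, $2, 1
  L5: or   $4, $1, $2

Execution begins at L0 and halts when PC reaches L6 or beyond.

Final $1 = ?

0

#0 xori  $3, $1, 15 ; 0/15/3/0/9
#1 addi  $1, $2, 13 ; 0/16/3/0/9
#2 bne  $3, $2, L5 ; 0/16/3/0/9 ; →target
#3 and  $1, $4, $0 ; 0/0/3/0/9
#5 or   $4, $1, $2 ; 0/0/3/0/3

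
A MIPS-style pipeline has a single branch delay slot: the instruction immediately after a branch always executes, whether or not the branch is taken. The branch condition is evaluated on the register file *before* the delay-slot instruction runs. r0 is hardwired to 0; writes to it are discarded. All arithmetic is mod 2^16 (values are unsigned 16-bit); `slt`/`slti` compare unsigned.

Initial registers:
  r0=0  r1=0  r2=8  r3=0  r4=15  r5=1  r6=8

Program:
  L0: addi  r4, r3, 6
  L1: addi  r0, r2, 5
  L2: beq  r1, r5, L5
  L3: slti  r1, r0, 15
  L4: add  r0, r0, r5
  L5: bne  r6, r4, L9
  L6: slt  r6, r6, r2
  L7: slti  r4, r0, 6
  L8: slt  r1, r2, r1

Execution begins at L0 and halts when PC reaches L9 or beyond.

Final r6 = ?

0

[0] addi  r4, r3, 6  →  {r0:0, r1:0, r2:8, r3:0, r4:6, r5:1, r6:8}
[1] addi  r0, r2, 5  →  {r0:0, r1:0, r2:8, r3:0, r4:6, r5:1, r6:8}
[2] beq  r1, r5, L5  →  {r0:0, r1:0, r2:8, r3:0, r4:6, r5:1, r6:8}  ⟨branch fallthrough⟩
[3] slti  r1, r0, 15  →  {r0:0, r1:1, r2:8, r3:0, r4:6, r5:1, r6:8}
[4] add  r0, r0, r5  →  {r0:0, r1:1, r2:8, r3:0, r4:6, r5:1, r6:8}
[5] bne  r6, r4, L9  →  {r0:0, r1:1, r2:8, r3:0, r4:6, r5:1, r6:8}  ⟨branch taken⟩
[6] slt  r6, r6, r2  →  {r0:0, r1:1, r2:8, r3:0, r4:6, r5:1, r6:0}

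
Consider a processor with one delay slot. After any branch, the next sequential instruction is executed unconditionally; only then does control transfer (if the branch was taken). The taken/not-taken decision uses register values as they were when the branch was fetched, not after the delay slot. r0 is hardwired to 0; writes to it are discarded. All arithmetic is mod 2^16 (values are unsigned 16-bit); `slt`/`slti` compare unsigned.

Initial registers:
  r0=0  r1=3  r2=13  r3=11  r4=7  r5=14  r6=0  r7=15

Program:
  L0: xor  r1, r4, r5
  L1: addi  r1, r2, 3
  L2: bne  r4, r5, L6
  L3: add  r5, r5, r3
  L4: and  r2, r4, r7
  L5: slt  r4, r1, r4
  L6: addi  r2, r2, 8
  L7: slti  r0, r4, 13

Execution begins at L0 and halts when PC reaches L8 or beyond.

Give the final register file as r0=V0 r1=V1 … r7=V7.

r0=0 r1=16 r2=21 r3=11 r4=7 r5=25 r6=0 r7=15

[0] xor  r1, r4, r5  →  {r0:0, r1:9, r2:13, r3:11, r4:7, r5:14, r6:0, r7:15}
[1] addi  r1, r2, 3  →  {r0:0, r1:16, r2:13, r3:11, r4:7, r5:14, r6:0, r7:15}
[2] bne  r4, r5, L6  →  {r0:0, r1:16, r2:13, r3:11, r4:7, r5:14, r6:0, r7:15}  ⟨branch taken⟩
[3] add  r5, r5, r3  →  {r0:0, r1:16, r2:13, r3:11, r4:7, r5:25, r6:0, r7:15}
[6] addi  r2, r2, 8  →  {r0:0, r1:16, r2:21, r3:11, r4:7, r5:25, r6:0, r7:15}
[7] slti  r0, r4, 13  →  {r0:0, r1:16, r2:21, r3:11, r4:7, r5:25, r6:0, r7:15}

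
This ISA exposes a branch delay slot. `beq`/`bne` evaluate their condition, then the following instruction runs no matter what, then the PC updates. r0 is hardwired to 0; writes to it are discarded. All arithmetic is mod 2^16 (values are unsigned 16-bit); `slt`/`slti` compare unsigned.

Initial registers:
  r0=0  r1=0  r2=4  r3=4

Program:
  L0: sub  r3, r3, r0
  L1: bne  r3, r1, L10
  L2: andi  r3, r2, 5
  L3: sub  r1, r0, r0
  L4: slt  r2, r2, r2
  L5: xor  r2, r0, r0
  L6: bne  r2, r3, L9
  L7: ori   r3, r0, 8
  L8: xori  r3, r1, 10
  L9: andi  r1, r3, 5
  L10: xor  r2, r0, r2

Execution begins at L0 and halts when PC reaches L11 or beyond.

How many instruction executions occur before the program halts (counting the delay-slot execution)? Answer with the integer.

4

[0] sub  r3, r3, r0  →  {r0:0, r1:0, r2:4, r3:4}
[1] bne  r3, r1, L10  →  {r0:0, r1:0, r2:4, r3:4}  ⟨branch taken⟩
[2] andi  r3, r2, 5  →  {r0:0, r1:0, r2:4, r3:4}
[10] xor  r2, r0, r2  →  {r0:0, r1:0, r2:4, r3:4}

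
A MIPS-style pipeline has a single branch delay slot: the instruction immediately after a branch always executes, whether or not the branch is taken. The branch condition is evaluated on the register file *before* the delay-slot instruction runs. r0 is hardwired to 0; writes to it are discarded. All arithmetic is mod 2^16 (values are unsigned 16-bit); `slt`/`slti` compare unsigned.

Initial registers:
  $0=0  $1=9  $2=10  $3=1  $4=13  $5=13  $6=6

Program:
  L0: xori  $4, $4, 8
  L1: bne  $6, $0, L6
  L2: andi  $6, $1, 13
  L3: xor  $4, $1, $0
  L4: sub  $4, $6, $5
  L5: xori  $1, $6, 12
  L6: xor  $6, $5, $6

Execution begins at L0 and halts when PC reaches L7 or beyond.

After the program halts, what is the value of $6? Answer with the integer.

[0] xori  $4, $4, 8  →  {$0:0, $1:9, $2:10, $3:1, $4:5, $5:13, $6:6}
[1] bne  $6, $0, L6  →  {$0:0, $1:9, $2:10, $3:1, $4:5, $5:13, $6:6}  ⟨branch taken⟩
[2] andi  $6, $1, 13  →  {$0:0, $1:9, $2:10, $3:1, $4:5, $5:13, $6:9}
[6] xor  $6, $5, $6  →  {$0:0, $1:9, $2:10, $3:1, $4:5, $5:13, $6:4}

4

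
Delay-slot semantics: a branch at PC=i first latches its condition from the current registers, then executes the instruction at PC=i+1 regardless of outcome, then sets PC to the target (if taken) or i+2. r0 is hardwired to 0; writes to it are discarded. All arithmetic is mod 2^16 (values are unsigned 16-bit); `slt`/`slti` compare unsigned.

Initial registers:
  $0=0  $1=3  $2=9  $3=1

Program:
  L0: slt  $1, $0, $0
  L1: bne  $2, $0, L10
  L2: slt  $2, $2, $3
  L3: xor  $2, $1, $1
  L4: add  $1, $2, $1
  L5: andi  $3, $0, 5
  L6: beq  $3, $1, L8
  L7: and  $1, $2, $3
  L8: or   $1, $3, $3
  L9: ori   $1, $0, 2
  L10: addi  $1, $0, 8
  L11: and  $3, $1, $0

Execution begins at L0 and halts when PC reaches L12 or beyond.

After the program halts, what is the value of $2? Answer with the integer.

0

  step pc=0: slt  $1, $0, $0  regs=(0,0,9,1)
  step pc=1: bne  $2, $0, L10  cond=T  regs=(0,0,9,1)
  step pc=2: slt  $2, $2, $3  regs=(0,0,0,1)
  step pc=10: addi  $1, $0, 8  regs=(0,8,0,1)
  step pc=11: and  $3, $1, $0  regs=(0,8,0,0)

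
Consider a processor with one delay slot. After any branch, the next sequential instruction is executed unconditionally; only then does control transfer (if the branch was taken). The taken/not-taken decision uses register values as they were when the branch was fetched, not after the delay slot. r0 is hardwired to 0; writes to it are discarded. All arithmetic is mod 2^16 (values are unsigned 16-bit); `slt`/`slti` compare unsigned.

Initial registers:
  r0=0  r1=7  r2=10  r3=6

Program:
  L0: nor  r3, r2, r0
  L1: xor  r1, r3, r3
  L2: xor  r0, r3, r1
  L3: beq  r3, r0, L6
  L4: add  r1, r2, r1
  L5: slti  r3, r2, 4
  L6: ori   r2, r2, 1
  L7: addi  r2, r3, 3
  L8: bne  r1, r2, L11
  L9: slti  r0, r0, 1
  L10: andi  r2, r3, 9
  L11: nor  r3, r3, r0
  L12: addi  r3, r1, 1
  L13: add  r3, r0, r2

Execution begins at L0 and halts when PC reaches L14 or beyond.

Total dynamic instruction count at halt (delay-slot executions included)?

13

PC=0  nor  r3, r2, r0        | r0=0 r1=7 r2=10 r3=65525
PC=1  xor  r1, r3, r3        | r0=0 r1=0 r2=10 r3=65525
PC=2  xor  r0, r3, r1        | r0=0 r1=0 r2=10 r3=65525
PC=3  beq  r3, r0, L6        | r0=0 r1=0 r2=10 r3=65525  [not taken]
PC=4  add  r1, r2, r1        | r0=0 r1=10 r2=10 r3=65525
PC=5  slti  r3, r2, 4        | r0=0 r1=10 r2=10 r3=0
PC=6  ori   r2, r2, 1        | r0=0 r1=10 r2=11 r3=0
PC=7  addi  r2, r3, 3        | r0=0 r1=10 r2=3 r3=0
PC=8  bne  r1, r2, L11       | r0=0 r1=10 r2=3 r3=0  [TAKEN]
PC=9  slti  r0, r0, 1        | r0=0 r1=10 r2=3 r3=0
PC=11 nor  r3, r3, r0        | r0=0 r1=10 r2=3 r3=65535
PC=12 addi  r3, r1, 1        | r0=0 r1=10 r2=3 r3=11
PC=13 add  r3, r0, r2        | r0=0 r1=10 r2=3 r3=3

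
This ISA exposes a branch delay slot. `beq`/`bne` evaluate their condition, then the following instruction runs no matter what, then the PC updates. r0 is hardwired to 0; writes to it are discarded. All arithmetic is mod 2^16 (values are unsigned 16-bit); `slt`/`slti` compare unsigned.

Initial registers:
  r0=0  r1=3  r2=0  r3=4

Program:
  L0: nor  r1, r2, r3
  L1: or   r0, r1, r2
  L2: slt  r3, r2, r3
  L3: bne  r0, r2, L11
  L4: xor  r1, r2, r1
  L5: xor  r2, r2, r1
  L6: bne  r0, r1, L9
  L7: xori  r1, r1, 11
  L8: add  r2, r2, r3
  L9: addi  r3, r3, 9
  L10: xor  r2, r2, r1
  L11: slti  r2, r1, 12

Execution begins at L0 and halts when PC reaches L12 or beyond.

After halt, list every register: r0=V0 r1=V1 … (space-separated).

r0=0 r1=65520 r2=0 r3=10

PC=0  nor  r1, r2, r3        | r0=0 r1=65531 r2=0 r3=4
PC=1  or   r0, r1, r2        | r0=0 r1=65531 r2=0 r3=4
PC=2  slt  r3, r2, r3        | r0=0 r1=65531 r2=0 r3=1
PC=3  bne  r0, r2, L11       | r0=0 r1=65531 r2=0 r3=1  [not taken]
PC=4  xor  r1, r2, r1        | r0=0 r1=65531 r2=0 r3=1
PC=5  xor  r2, r2, r1        | r0=0 r1=65531 r2=65531 r3=1
PC=6  bne  r0, r1, L9        | r0=0 r1=65531 r2=65531 r3=1  [TAKEN]
PC=7  xori  r1, r1, 11       | r0=0 r1=65520 r2=65531 r3=1
PC=9  addi  r3, r3, 9        | r0=0 r1=65520 r2=65531 r3=10
PC=10 xor  r2, r2, r1        | r0=0 r1=65520 r2=11 r3=10
PC=11 slti  r2, r1, 12       | r0=0 r1=65520 r2=0 r3=10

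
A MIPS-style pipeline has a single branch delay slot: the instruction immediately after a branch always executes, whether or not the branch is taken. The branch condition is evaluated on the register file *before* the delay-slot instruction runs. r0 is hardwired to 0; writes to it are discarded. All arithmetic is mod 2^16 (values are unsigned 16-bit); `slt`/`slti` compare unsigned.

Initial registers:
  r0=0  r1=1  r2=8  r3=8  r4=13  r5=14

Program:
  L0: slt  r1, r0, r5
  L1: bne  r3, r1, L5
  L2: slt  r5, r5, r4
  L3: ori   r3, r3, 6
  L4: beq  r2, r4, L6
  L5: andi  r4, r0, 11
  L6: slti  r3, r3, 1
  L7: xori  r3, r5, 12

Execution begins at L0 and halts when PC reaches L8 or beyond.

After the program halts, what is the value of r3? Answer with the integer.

PC=0  slt  r1, r0, r5        | r0=0 r1=1 r2=8 r3=8 r4=13 r5=14
PC=1  bne  r3, r1, L5        | r0=0 r1=1 r2=8 r3=8 r4=13 r5=14  [TAKEN]
PC=2  slt  r5, r5, r4        | r0=0 r1=1 r2=8 r3=8 r4=13 r5=0
PC=5  andi  r4, r0, 11       | r0=0 r1=1 r2=8 r3=8 r4=0 r5=0
PC=6  slti  r3, r3, 1        | r0=0 r1=1 r2=8 r3=0 r4=0 r5=0
PC=7  xori  r3, r5, 12       | r0=0 r1=1 r2=8 r3=12 r4=0 r5=0

12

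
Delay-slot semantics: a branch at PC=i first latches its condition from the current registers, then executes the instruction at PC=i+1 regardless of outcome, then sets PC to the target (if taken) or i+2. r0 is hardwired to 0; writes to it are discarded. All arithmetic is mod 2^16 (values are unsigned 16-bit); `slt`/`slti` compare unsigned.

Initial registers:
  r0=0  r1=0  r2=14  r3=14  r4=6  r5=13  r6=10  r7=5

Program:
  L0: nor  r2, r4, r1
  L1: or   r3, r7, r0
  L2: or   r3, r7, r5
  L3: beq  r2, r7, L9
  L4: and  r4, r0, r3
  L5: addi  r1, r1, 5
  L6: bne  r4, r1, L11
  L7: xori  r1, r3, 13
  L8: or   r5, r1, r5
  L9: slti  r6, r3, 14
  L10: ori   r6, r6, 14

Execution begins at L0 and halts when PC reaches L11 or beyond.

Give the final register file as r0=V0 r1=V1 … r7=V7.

#0 nor  r2, r4, r1 ; 0/0/65529/14/6/13/10/5
#1 or   r3, r7, r0 ; 0/0/65529/5/6/13/10/5
#2 or   r3, r7, r5 ; 0/0/65529/13/6/13/10/5
#3 beq  r2, r7, L9 ; 0/0/65529/13/6/13/10/5 ; →fallthru
#4 and  r4, r0, r3 ; 0/0/65529/13/0/13/10/5
#5 addi  r1, r1, 5 ; 0/5/65529/13/0/13/10/5
#6 bne  r4, r1, L11 ; 0/5/65529/13/0/13/10/5 ; →target
#7 xori  r1, r3, 13 ; 0/0/65529/13/0/13/10/5

r0=0 r1=0 r2=65529 r3=13 r4=0 r5=13 r6=10 r7=5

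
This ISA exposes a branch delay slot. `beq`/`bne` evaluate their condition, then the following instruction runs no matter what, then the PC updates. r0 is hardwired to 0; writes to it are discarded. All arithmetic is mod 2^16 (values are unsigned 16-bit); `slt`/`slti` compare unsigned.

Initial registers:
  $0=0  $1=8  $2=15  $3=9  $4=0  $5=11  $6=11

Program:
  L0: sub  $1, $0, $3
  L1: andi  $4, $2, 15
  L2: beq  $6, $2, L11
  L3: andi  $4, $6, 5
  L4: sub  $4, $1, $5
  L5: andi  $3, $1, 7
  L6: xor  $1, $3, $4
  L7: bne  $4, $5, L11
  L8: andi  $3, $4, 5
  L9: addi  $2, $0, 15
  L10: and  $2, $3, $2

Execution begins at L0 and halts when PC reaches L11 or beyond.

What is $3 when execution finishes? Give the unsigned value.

[0] sub  $1, $0, $3  →  {$0:0, $1:65527, $2:15, $3:9, $4:0, $5:11, $6:11}
[1] andi  $4, $2, 15  →  {$0:0, $1:65527, $2:15, $3:9, $4:15, $5:11, $6:11}
[2] beq  $6, $2, L11  →  {$0:0, $1:65527, $2:15, $3:9, $4:15, $5:11, $6:11}  ⟨branch fallthrough⟩
[3] andi  $4, $6, 5  →  {$0:0, $1:65527, $2:15, $3:9, $4:1, $5:11, $6:11}
[4] sub  $4, $1, $5  →  {$0:0, $1:65527, $2:15, $3:9, $4:65516, $5:11, $6:11}
[5] andi  $3, $1, 7  →  {$0:0, $1:65527, $2:15, $3:7, $4:65516, $5:11, $6:11}
[6] xor  $1, $3, $4  →  {$0:0, $1:65515, $2:15, $3:7, $4:65516, $5:11, $6:11}
[7] bne  $4, $5, L11  →  {$0:0, $1:65515, $2:15, $3:7, $4:65516, $5:11, $6:11}  ⟨branch taken⟩
[8] andi  $3, $4, 5  →  {$0:0, $1:65515, $2:15, $3:4, $4:65516, $5:11, $6:11}

4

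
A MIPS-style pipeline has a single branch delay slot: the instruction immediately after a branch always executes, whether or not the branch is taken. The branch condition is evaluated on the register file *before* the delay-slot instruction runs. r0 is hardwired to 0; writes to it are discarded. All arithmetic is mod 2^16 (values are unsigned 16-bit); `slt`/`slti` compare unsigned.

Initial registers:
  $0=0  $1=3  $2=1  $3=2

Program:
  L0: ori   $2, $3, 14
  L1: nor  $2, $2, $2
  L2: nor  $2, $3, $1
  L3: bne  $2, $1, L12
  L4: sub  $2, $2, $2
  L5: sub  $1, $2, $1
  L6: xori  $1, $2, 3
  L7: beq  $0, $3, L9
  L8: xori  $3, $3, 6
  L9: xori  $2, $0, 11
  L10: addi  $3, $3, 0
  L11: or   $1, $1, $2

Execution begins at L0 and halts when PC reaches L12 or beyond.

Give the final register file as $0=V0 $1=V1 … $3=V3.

$0=0 $1=3 $2=0 $3=2

  step pc=0: ori   $2, $3, 14  regs=(0,3,14,2)
  step pc=1: nor  $2, $2, $2  regs=(0,3,65521,2)
  step pc=2: nor  $2, $3, $1  regs=(0,3,65532,2)
  step pc=3: bne  $2, $1, L12  cond=T  regs=(0,3,65532,2)
  step pc=4: sub  $2, $2, $2  regs=(0,3,0,2)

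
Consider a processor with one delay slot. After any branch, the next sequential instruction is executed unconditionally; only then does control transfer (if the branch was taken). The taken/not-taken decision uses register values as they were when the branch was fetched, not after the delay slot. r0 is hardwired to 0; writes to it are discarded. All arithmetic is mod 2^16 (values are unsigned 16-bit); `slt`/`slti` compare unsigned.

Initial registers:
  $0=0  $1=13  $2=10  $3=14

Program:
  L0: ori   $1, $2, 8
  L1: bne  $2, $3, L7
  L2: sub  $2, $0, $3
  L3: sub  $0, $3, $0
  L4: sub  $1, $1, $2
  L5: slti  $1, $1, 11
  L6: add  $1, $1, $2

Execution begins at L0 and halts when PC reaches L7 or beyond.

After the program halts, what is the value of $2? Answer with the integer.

65522

PC=0  ori   $1, $2, 8        | $0=0 $1=10 $2=10 $3=14
PC=1  bne  $2, $3, L7        | $0=0 $1=10 $2=10 $3=14  [TAKEN]
PC=2  sub  $2, $0, $3        | $0=0 $1=10 $2=65522 $3=14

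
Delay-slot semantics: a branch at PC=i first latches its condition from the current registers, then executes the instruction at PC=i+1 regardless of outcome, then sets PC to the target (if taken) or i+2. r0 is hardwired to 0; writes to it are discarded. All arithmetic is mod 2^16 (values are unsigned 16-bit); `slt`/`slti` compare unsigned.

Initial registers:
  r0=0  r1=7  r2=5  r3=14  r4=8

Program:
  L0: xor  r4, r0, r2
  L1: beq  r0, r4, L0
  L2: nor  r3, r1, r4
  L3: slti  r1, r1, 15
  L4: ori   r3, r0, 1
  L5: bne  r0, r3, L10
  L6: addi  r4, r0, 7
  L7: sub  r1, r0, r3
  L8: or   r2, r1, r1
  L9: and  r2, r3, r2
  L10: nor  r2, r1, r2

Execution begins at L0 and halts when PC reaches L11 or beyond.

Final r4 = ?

7

#0 xor  r4, r0, r2 ; 0/7/5/14/5
#1 beq  r0, r4, L0 ; 0/7/5/14/5 ; →fallthru
#2 nor  r3, r1, r4 ; 0/7/5/65528/5
#3 slti  r1, r1, 15 ; 0/1/5/65528/5
#4 ori   r3, r0, 1 ; 0/1/5/1/5
#5 bne  r0, r3, L10 ; 0/1/5/1/5 ; →target
#6 addi  r4, r0, 7 ; 0/1/5/1/7
#10 nor  r2, r1, r2 ; 0/1/65530/1/7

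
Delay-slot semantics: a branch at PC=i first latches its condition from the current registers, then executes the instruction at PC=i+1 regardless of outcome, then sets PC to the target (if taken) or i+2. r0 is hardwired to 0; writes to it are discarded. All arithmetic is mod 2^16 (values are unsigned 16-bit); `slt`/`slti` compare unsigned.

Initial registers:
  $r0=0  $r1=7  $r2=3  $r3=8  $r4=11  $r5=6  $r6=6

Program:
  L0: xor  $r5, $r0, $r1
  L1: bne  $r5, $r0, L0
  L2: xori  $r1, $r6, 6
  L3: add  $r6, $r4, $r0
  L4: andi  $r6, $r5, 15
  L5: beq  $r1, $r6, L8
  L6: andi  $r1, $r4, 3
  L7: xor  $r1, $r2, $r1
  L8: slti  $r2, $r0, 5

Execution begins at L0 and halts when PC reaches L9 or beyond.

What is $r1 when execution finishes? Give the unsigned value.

#0 xor  $r5, $r0, $r1 ; 0/7/3/8/11/7/6
#1 bne  $r5, $r0, L0 ; 0/7/3/8/11/7/6 ; →target
#2 xori  $r1, $r6, 6 ; 0/0/3/8/11/7/6
#0 xor  $r5, $r0, $r1 ; 0/0/3/8/11/0/6
#1 bne  $r5, $r0, L0 ; 0/0/3/8/11/0/6 ; →fallthru
#2 xori  $r1, $r6, 6 ; 0/0/3/8/11/0/6
#3 add  $r6, $r4, $r0 ; 0/0/3/8/11/0/11
#4 andi  $r6, $r5, 15 ; 0/0/3/8/11/0/0
#5 beq  $r1, $r6, L8 ; 0/0/3/8/11/0/0 ; →target
#6 andi  $r1, $r4, 3 ; 0/3/3/8/11/0/0
#8 slti  $r2, $r0, 5 ; 0/3/1/8/11/0/0

3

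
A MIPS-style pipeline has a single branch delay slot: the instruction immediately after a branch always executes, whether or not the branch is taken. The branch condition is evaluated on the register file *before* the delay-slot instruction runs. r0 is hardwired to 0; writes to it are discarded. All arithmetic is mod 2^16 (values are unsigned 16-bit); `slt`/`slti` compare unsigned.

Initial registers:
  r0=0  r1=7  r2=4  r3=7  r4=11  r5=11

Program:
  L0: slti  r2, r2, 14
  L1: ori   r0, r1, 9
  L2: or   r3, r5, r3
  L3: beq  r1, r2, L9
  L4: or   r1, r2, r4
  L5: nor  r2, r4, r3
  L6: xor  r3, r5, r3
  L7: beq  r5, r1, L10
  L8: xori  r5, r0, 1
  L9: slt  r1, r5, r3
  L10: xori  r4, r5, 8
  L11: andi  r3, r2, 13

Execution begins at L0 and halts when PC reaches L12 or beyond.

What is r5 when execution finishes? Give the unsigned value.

1

[0] slti  r2, r2, 14  →  {r0:0, r1:7, r2:1, r3:7, r4:11, r5:11}
[1] ori   r0, r1, 9  →  {r0:0, r1:7, r2:1, r3:7, r4:11, r5:11}
[2] or   r3, r5, r3  →  {r0:0, r1:7, r2:1, r3:15, r4:11, r5:11}
[3] beq  r1, r2, L9  →  {r0:0, r1:7, r2:1, r3:15, r4:11, r5:11}  ⟨branch fallthrough⟩
[4] or   r1, r2, r4  →  {r0:0, r1:11, r2:1, r3:15, r4:11, r5:11}
[5] nor  r2, r4, r3  →  {r0:0, r1:11, r2:65520, r3:15, r4:11, r5:11}
[6] xor  r3, r5, r3  →  {r0:0, r1:11, r2:65520, r3:4, r4:11, r5:11}
[7] beq  r5, r1, L10  →  {r0:0, r1:11, r2:65520, r3:4, r4:11, r5:11}  ⟨branch taken⟩
[8] xori  r5, r0, 1  →  {r0:0, r1:11, r2:65520, r3:4, r4:11, r5:1}
[10] xori  r4, r5, 8  →  {r0:0, r1:11, r2:65520, r3:4, r4:9, r5:1}
[11] andi  r3, r2, 13  →  {r0:0, r1:11, r2:65520, r3:0, r4:9, r5:1}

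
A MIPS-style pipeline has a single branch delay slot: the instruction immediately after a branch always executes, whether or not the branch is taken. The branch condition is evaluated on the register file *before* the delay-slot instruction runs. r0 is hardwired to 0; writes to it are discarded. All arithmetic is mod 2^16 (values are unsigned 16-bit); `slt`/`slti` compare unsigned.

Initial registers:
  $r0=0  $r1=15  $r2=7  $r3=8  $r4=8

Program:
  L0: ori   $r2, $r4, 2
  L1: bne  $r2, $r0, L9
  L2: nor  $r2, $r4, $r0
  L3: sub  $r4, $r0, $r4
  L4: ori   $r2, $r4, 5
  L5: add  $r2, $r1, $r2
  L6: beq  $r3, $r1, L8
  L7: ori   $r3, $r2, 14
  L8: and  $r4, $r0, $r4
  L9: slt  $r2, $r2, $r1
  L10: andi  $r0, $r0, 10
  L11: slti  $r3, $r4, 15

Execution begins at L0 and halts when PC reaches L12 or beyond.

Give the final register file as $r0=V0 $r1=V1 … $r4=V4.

$r0=0 $r1=15 $r2=0 $r3=1 $r4=8

  step pc=0: ori   $r2, $r4, 2  regs=(0,15,10,8,8)
  step pc=1: bne  $r2, $r0, L9  cond=T  regs=(0,15,10,8,8)
  step pc=2: nor  $r2, $r4, $r0  regs=(0,15,65527,8,8)
  step pc=9: slt  $r2, $r2, $r1  regs=(0,15,0,8,8)
  step pc=10: andi  $r0, $r0, 10  regs=(0,15,0,8,8)
  step pc=11: slti  $r3, $r4, 15  regs=(0,15,0,1,8)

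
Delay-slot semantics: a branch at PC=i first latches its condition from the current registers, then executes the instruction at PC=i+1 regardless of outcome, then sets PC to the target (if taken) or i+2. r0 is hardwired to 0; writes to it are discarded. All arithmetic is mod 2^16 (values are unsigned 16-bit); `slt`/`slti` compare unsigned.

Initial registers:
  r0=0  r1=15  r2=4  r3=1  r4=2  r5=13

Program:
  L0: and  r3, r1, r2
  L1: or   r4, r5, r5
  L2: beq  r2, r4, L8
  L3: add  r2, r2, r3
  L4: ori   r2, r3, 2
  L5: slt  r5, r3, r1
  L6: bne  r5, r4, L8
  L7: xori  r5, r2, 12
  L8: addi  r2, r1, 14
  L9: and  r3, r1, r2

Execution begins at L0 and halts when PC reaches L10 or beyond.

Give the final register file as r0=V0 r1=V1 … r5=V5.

#0 and  r3, r1, r2 ; 0/15/4/4/2/13
#1 or   r4, r5, r5 ; 0/15/4/4/13/13
#2 beq  r2, r4, L8 ; 0/15/4/4/13/13 ; →fallthru
#3 add  r2, r2, r3 ; 0/15/8/4/13/13
#4 ori   r2, r3, 2 ; 0/15/6/4/13/13
#5 slt  r5, r3, r1 ; 0/15/6/4/13/1
#6 bne  r5, r4, L8 ; 0/15/6/4/13/1 ; →target
#7 xori  r5, r2, 12 ; 0/15/6/4/13/10
#8 addi  r2, r1, 14 ; 0/15/29/4/13/10
#9 and  r3, r1, r2 ; 0/15/29/13/13/10

r0=0 r1=15 r2=29 r3=13 r4=13 r5=10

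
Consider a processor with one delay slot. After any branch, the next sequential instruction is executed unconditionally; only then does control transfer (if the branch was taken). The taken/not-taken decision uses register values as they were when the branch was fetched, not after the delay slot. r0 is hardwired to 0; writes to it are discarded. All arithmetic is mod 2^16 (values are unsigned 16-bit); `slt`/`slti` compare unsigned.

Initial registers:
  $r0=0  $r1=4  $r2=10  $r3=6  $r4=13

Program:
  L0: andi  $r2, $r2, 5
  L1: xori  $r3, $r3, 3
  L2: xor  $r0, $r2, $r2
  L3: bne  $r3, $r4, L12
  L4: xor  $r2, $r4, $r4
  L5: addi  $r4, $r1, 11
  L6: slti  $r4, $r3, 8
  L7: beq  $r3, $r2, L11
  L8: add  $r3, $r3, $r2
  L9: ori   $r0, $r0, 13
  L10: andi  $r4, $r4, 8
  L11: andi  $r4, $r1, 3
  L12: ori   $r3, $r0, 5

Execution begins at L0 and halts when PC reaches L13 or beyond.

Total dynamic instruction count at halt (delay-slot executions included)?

6

[0] andi  $r2, $r2, 5  →  {$r0:0, $r1:4, $r2:0, $r3:6, $r4:13}
[1] xori  $r3, $r3, 3  →  {$r0:0, $r1:4, $r2:0, $r3:5, $r4:13}
[2] xor  $r0, $r2, $r2  →  {$r0:0, $r1:4, $r2:0, $r3:5, $r4:13}
[3] bne  $r3, $r4, L12  →  {$r0:0, $r1:4, $r2:0, $r3:5, $r4:13}  ⟨branch taken⟩
[4] xor  $r2, $r4, $r4  →  {$r0:0, $r1:4, $r2:0, $r3:5, $r4:13}
[12] ori   $r3, $r0, 5  →  {$r0:0, $r1:4, $r2:0, $r3:5, $r4:13}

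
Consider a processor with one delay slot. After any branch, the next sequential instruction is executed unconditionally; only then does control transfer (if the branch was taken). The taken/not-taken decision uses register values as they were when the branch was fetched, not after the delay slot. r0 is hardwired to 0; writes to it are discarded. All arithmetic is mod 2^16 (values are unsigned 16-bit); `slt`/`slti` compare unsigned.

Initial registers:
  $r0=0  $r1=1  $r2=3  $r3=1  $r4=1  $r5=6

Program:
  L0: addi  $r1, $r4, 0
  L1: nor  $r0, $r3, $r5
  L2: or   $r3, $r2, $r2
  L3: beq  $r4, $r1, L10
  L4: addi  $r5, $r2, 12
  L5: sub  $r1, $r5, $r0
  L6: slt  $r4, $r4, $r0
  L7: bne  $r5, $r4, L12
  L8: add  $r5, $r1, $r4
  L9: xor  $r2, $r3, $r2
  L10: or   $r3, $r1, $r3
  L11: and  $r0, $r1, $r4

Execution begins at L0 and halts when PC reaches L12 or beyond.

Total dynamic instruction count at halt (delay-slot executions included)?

  step pc=0: addi  $r1, $r4, 0  regs=(0,1,3,1,1,6)
  step pc=1: nor  $r0, $r3, $r5  regs=(0,1,3,1,1,6)
  step pc=2: or   $r3, $r2, $r2  regs=(0,1,3,3,1,6)
  step pc=3: beq  $r4, $r1, L10  cond=T  regs=(0,1,3,3,1,6)
  step pc=4: addi  $r5, $r2, 12  regs=(0,1,3,3,1,15)
  step pc=10: or   $r3, $r1, $r3  regs=(0,1,3,3,1,15)
  step pc=11: and  $r0, $r1, $r4  regs=(0,1,3,3,1,15)

7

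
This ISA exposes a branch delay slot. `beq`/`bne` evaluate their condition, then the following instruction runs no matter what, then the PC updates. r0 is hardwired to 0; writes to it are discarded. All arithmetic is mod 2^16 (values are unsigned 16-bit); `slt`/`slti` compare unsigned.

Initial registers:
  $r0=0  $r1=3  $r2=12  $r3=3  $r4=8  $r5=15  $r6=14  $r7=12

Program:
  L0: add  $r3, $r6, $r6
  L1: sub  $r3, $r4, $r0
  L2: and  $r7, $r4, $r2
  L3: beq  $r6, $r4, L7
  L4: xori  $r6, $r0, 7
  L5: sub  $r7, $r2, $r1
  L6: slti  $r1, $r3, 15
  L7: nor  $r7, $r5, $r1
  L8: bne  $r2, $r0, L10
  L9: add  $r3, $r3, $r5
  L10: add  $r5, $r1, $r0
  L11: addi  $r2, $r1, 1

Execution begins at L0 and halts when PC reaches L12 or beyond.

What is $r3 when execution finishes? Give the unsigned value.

#0 add  $r3, $r6, $r6 ; 0/3/12/28/8/15/14/12
#1 sub  $r3, $r4, $r0 ; 0/3/12/8/8/15/14/12
#2 and  $r7, $r4, $r2 ; 0/3/12/8/8/15/14/8
#3 beq  $r6, $r4, L7 ; 0/3/12/8/8/15/14/8 ; →fallthru
#4 xori  $r6, $r0, 7 ; 0/3/12/8/8/15/7/8
#5 sub  $r7, $r2, $r1 ; 0/3/12/8/8/15/7/9
#6 slti  $r1, $r3, 15 ; 0/1/12/8/8/15/7/9
#7 nor  $r7, $r5, $r1 ; 0/1/12/8/8/15/7/65520
#8 bne  $r2, $r0, L10 ; 0/1/12/8/8/15/7/65520 ; →target
#9 add  $r3, $r3, $r5 ; 0/1/12/23/8/15/7/65520
#10 add  $r5, $r1, $r0 ; 0/1/12/23/8/1/7/65520
#11 addi  $r2, $r1, 1 ; 0/1/2/23/8/1/7/65520

23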